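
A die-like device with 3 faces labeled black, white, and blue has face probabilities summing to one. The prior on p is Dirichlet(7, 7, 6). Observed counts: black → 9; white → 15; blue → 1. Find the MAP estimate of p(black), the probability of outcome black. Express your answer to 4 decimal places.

The posterior is Dirichlet(αᵢ + nᵢ) = Dirichlet(16, 22, 7).
For a Dirichlet(a₁,…,a_K) with all aᵢ > 1, the mode has j-th component (aⱼ − 1)/(Σaᵢ − K).
Here Σaᵢ = 45 and K = 3, so p(black) = (16 − 1)/(45 − 3) = 15/42 ≈ 0.3571.

MAP estimate of p(black) = 0.3571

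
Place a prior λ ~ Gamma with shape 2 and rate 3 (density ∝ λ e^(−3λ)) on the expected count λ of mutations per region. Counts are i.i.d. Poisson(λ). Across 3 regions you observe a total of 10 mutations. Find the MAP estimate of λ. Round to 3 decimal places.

Σxᵢ = 10, n = 3.
Posterior ∝ λe^(−3λ) · λ^10e^(−3λ) = λ^11e^(−6λ), i.e. Gamma(shape=12, rate=6).
The mode of a Gamma(a, b) with a ≥ 1 (shape–rate) is (a−1)/b = 11/6 ≈ 1.833.

λ̂_MAP = 1.833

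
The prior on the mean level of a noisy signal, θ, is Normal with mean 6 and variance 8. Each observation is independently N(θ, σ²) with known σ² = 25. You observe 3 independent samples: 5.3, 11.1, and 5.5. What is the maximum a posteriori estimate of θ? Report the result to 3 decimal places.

n = 3; x̄ = (5.3 + 11.1 + 5.5)/3 = 21.9/3 = 7.3.
For a Normal prior and Normal likelihood with known variance, the posterior is Normal; its mode equals its mean, the precision-weighted average.
Prior precision 1/σ₀² = 1/8 = 0.125; data precision n/σ² = 3/25 = 0.12.
θ̂ = (0.125·6 + 0.12·7.3) / (0.125 + 0.12) = 1.626/0.245 = 1626/245 ≈ 6.637.

θ̂_MAP = 6.637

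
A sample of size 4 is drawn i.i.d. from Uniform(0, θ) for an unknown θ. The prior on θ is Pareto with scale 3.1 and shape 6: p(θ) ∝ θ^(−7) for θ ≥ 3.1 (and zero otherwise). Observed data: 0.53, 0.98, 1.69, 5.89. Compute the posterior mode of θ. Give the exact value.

The Uniform(0, θ) likelihood is θ^(−n) for θ ≥ max(xᵢ), zero otherwise. Here max(xᵢ) = 5.89.
Posterior ∝ θ^(−7) · θ^(−4) = θ^(−11) on θ ≥ max(3.1, 5.89) = 5.89.
This density is strictly decreasing in θ, so the posterior mode lies at the lower boundary of the support.

θ̂_MAP = 5.89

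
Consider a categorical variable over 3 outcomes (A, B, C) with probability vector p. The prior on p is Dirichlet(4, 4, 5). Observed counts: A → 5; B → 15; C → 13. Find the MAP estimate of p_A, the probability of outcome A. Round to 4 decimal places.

MAP estimate of p_A = 0.1860

The posterior is Dirichlet(αᵢ + nᵢ) = Dirichlet(9, 19, 18).
For a Dirichlet(a₁,…,a_K) with all aᵢ > 1, the mode has j-th component (aⱼ − 1)/(Σaᵢ − K).
Here Σaᵢ = 46 and K = 3, so p_A = (9 − 1)/(46 − 3) = 8/43 ≈ 0.1860.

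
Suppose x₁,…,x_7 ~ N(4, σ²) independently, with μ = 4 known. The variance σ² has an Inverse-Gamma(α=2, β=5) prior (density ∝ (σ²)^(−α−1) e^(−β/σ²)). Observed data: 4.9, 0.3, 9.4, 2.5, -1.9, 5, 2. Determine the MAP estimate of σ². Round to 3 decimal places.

σ̂²_MAP = 7.363

Sum of squared deviations about the known mean: SS = (4.9−4)² + (0.3−4)² + (9.4−4)² + (2.5−4)² + (-1.9−4)² + (5−4)² + (2−4)² = 85.72.
The Normal likelihood contributes (σ²)^(−n/2) exp(−SS/(2σ²)), so the posterior is Inverse-Gamma(α + n/2, β + SS/2) = Inverse-Gamma(5.5, 47.86).
The mode of Inverse-Gamma(a, b) is b/(a+1) = 47.86/6.5 ≈ 7.363.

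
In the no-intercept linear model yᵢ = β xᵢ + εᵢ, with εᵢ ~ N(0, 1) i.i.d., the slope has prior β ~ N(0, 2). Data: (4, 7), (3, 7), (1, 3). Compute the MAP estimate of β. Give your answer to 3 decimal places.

β̂_MAP = 1.962

log p(β | y) = −Σ(yᵢ − βxᵢ)²/(2·1) − β²/(2·2) + const.
Setting the derivative to zero: Σxᵢ(yᵢ − βxᵢ)/1 − β/2 = 0, so β = Σxᵢyᵢ / (Σxᵢ² + σ²/τ²).
Σxᵢyᵢ = 4·7 + 3·7 + 1·3 = 52; Σxᵢ² = 26; σ²/τ² = 0.5.
β̂_MAP = 52 / (26 + 0.5) = 52/26.5 ≈ 1.962.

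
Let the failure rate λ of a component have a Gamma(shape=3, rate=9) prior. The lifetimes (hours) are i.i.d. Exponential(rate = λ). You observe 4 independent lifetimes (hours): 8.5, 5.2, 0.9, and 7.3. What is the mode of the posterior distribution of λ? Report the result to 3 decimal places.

λ̂_MAP = 0.194

The Exponential(rate=λ) likelihood is ∝ λ^n e^(−λΣtᵢ). Here n = 4 and Σtᵢ = 8.5 + 5.2 + 0.9 + 7.3 = 21.9.
Posterior ∝ λ^2e^(−9λ) · λ^4e^(−21.9λ) = λ^6e^(−30.9λ), i.e. Gamma(7, 30.9).
Mode = (a−1)/b = 6/30.9 ≈ 0.194.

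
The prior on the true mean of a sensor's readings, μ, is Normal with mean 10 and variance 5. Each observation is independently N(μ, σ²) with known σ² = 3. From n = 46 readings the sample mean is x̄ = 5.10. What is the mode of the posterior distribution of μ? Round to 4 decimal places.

n = 46, x̄ = 5.10.
For a Normal prior and Normal likelihood with known variance, the posterior is Normal; its mode equals its mean, the precision-weighted average.
Prior precision 1/σ₀² = 1/5 = 0.2; data precision n/σ² = 46/3.
μ̂ = (0.2·10 + (46/3)·5.1) / (0.2 + 46/3) = 80.2/(233/15) = 1203/233 ≈ 5.1631.

μ̂_MAP = 5.1631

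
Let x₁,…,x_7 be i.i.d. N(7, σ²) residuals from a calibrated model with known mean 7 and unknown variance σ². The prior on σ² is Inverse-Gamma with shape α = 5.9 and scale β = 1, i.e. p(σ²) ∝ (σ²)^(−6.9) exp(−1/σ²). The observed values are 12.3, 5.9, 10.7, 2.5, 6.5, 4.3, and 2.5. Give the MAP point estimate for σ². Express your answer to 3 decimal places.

Sum of squared deviations about the known mean: SS = (12.3−7)² + (5.9−7)² + (10.7−7)² + (2.5−7)² + (6.5−7)² + (4.3−7)² + (2.5−7)² = 91.03.
The Normal likelihood contributes (σ²)^(−n/2) exp(−SS/(2σ²)), so the posterior is Inverse-Gamma(α + n/2, β + SS/2) = Inverse-Gamma(9.4, 46.515).
The mode of Inverse-Gamma(a, b) is b/(a+1) = 46.515/10.4 ≈ 4.473.

σ̂²_MAP = 4.473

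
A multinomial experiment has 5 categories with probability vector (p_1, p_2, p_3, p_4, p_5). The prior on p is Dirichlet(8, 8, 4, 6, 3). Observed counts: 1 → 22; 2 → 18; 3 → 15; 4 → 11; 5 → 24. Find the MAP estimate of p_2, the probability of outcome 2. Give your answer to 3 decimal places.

MAP estimate: 0.219

The posterior is Dirichlet(αᵢ + nᵢ) = Dirichlet(30, 26, 19, 17, 27).
For a Dirichlet(a₁,…,a_K) with all aᵢ > 1, the mode has j-th component (aⱼ − 1)/(Σaᵢ − K).
Here Σaᵢ = 119 and K = 5, so p_2 = (26 − 1)/(119 − 5) = 25/114 ≈ 0.219.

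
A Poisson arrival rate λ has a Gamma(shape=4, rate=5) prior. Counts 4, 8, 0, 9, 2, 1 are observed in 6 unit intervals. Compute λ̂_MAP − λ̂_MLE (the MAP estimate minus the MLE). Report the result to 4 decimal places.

MAP − MLE = -1.5455

Σxᵢ = 24. Posterior is Gamma(28, 11); MAP = (28−1)/11 = 27/11 ≈ 2.45455.
MLE = x̄ = 24/6 ≈ 4.00000.
Difference = 27/11 − 24/6 = -17/11 ≈ -1.5455.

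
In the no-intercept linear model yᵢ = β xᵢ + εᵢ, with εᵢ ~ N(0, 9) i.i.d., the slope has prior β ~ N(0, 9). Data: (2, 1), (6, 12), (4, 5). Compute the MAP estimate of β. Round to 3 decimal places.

log p(β | y) = −Σ(yᵢ − βxᵢ)²/(2·9) − β²/(2·9) + const.
Setting the derivative to zero: Σxᵢ(yᵢ − βxᵢ)/9 − β/9 = 0, so β = Σxᵢyᵢ / (Σxᵢ² + σ²/τ²).
Σxᵢyᵢ = 2·1 + 6·12 + 4·5 = 94; Σxᵢ² = 56; σ²/τ² = 1.
β̂_MAP = 94 / (56 + 1) = 94/57 ≈ 1.649.

β̂_MAP = 1.649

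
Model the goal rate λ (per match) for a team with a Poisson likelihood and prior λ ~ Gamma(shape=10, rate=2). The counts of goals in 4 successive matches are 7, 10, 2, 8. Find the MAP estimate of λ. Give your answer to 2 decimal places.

λ̂_MAP = 6.00

Σxᵢ = 7+10+2+8 = 27, with n = 4.
Posterior ∝ λ^9e^(−2λ) · λ^27e^(−4λ) = λ^36e^(−6λ), i.e. Gamma(shape=37, rate=6).
The mode of a Gamma(a, b) with a ≥ 1 (shape–rate) is (a−1)/b = 36/6 ≈ 6.00.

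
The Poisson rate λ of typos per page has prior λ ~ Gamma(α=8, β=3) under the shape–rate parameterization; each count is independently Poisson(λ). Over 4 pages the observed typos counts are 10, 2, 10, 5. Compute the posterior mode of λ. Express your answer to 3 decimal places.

Σxᵢ = 10+2+10+5 = 27, with n = 4.
Posterior ∝ λ^7e^(−3λ) · λ^27e^(−4λ) = λ^34e^(−7λ), i.e. Gamma(shape=35, rate=7).
The mode of a Gamma(a, b) with a ≥ 1 (shape–rate) is (a−1)/b = 34/7 ≈ 4.857.

λ̂_MAP = 4.857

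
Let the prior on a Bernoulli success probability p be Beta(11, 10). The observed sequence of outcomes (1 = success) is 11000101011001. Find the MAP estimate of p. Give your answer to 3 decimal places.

p̂_MAP = 0.515

Prior: Beta(11, 10).
Data: 7 successes in 14 trials (from the sequence). The binomial likelihood contributes p^7(1−p)^7, so the posterior is Beta(11+7, 10+7) = Beta(18, 17).
For Beta(a, b) with a, b > 1 the mode is (a−1)/(a+b−2) = 17/33 ≈ 0.515.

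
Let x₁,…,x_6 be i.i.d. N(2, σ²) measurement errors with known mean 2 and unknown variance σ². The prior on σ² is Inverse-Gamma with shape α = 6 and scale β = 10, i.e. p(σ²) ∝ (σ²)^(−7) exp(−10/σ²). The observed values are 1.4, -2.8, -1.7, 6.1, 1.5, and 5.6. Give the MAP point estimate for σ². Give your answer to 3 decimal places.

Sum of squared deviations about the known mean: SS = (1.4−2)² + (-2.8−2)² + (-1.7−2)² + (6.1−2)² + (1.5−2)² + (5.6−2)² = 67.11.
The Normal likelihood contributes (σ²)^(−n/2) exp(−SS/(2σ²)), so the posterior is Inverse-Gamma(α + n/2, β + SS/2) = Inverse-Gamma(9, 43.555).
The mode of Inverse-Gamma(a, b) is b/(a+1) = 43.555/10 ≈ 4.356.

σ̂²_MAP = 4.356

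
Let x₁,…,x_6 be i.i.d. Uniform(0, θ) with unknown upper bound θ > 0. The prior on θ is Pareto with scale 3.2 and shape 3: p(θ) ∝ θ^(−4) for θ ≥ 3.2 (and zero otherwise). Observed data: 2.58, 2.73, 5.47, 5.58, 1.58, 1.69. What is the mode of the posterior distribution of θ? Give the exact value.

The Uniform(0, θ) likelihood is θ^(−n) for θ ≥ max(xᵢ), zero otherwise. Here max(xᵢ) = 5.58.
Posterior ∝ θ^(−4) · θ^(−6) = θ^(−10) on θ ≥ max(3.2, 5.58) = 5.58.
This density is strictly decreasing in θ, so the posterior mode lies at the lower boundary of the support.

θ̂_MAP = 5.58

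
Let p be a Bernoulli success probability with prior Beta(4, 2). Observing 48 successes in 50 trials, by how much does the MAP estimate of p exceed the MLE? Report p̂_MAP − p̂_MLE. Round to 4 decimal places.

MAP − MLE = -0.0156

Posterior is Beta(52, 4); MAP = (52−1)/(56−2) = 51/54 ≈ 0.94444.
MLE ignores the prior: p̂_MLE = k/n = 48/50 ≈ 0.96000.
Difference = 51/54 − 48/50 = -7/450 ≈ -0.0156.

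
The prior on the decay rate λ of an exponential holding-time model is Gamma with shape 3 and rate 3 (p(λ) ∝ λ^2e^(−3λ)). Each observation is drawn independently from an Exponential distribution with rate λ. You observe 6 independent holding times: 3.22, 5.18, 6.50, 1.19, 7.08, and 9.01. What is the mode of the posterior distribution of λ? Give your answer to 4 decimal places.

λ̂_MAP = 0.2274

The Exponential(rate=λ) likelihood is ∝ λ^n e^(−λΣtᵢ). Here n = 6 and Σtᵢ = 3.22 + 5.18 + 6.50 + 1.19 + 7.08 + 9.01 = 32.18.
Posterior ∝ λ^2e^(−3λ) · λ^6e^(−32.18λ) = λ^8e^(−35.18λ), i.e. Gamma(9, 35.18).
Mode = (a−1)/b = 8/35.18 ≈ 0.2274.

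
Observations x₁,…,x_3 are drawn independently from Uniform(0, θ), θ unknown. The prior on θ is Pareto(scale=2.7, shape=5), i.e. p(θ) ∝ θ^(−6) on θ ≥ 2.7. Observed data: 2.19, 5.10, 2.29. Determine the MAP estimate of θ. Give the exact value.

The Uniform(0, θ) likelihood is θ^(−n) for θ ≥ max(xᵢ), zero otherwise. Here max(xᵢ) = 5.10.
Posterior ∝ θ^(−6) · θ^(−3) = θ^(−9) on θ ≥ max(2.7, 5.10) = 5.10.
This density is strictly decreasing in θ, so the posterior mode lies at the lower boundary of the support.

θ̂_MAP = 5.10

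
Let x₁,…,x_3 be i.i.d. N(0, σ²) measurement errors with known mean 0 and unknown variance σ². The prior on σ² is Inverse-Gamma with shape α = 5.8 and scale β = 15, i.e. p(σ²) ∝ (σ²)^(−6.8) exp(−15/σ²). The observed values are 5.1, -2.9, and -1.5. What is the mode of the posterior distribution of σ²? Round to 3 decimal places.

σ̂²_MAP = 4.016

Sum of squared deviations about the known mean: SS = (5.1−0)² + (-2.9−0)² + (-1.5−0)² = 36.67.
The Normal likelihood contributes (σ²)^(−n/2) exp(−SS/(2σ²)), so the posterior is Inverse-Gamma(α + n/2, β + SS/2) = Inverse-Gamma(7.3, 33.335).
The mode of Inverse-Gamma(a, b) is b/(a+1) = 33.335/8.3 ≈ 4.016.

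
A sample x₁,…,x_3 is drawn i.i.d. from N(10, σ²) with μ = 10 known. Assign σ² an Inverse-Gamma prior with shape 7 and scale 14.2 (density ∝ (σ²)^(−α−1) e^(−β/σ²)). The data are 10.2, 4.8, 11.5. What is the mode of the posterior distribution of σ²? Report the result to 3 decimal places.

σ̂²_MAP = 3.038

Sum of squared deviations about the known mean: SS = (10.2−10)² + (4.8−10)² + (11.5−10)² = 29.33.
The Normal likelihood contributes (σ²)^(−n/2) exp(−SS/(2σ²)), so the posterior is Inverse-Gamma(α + n/2, β + SS/2) = Inverse-Gamma(8.5, 28.865).
The mode of Inverse-Gamma(a, b) is b/(a+1) = 28.865/9.5 ≈ 3.038.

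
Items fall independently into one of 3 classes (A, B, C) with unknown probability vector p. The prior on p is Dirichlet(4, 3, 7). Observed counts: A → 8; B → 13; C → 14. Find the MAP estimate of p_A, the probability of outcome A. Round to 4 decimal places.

MAP estimate of p_A = 0.2391

The posterior is Dirichlet(αᵢ + nᵢ) = Dirichlet(12, 16, 21).
For a Dirichlet(a₁,…,a_K) with all aᵢ > 1, the mode has j-th component (aⱼ − 1)/(Σaᵢ − K).
Here Σaᵢ = 49 and K = 3, so p_A = (12 − 1)/(49 − 3) = 11/46 ≈ 0.2391.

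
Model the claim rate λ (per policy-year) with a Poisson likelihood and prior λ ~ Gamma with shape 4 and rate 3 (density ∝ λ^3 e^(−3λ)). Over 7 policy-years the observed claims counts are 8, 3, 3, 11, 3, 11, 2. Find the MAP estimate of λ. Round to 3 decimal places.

λ̂_MAP = 4.400

Σxᵢ = 8+3+3+11+3+11+2 = 41, with n = 7.
Posterior ∝ λ^3e^(−3λ) · λ^41e^(−7λ) = λ^44e^(−10λ), i.e. Gamma(shape=45, rate=10).
The mode of a Gamma(a, b) with a ≥ 1 (shape–rate) is (a−1)/b = 44/10 ≈ 4.400.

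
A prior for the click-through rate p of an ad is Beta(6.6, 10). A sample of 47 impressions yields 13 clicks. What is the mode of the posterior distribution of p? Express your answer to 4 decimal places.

p̂_MAP = 0.3019

Prior: Beta(6.6, 10).
Data: 13 successes in 47 trials. The binomial likelihood contributes p^13(1−p)^34, so the posterior is Beta(6.6+13, 10+34) = Beta(19.6, 44).
For Beta(a, b) with a, b > 1 the mode is (a−1)/(a+b−2) = 18.6/61.6 ≈ 0.3019.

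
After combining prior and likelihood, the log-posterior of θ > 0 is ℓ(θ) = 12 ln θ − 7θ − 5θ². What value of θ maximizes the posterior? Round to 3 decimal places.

ℓ'(θ) = 12/θ − 7 − 10θ. Setting this to zero and multiplying by θ: 10θ² + 7θ − 12 = 0.
θ = (−7 + √(7² + 4·10·12)) / (2·10) = (−7 + √529) / 20 = (−7 + 23)/20 = 4/5.
ℓ''(θ) = −12/θ² − 10 < 0, confirming a maximum.

θ̂_MAP = 0.800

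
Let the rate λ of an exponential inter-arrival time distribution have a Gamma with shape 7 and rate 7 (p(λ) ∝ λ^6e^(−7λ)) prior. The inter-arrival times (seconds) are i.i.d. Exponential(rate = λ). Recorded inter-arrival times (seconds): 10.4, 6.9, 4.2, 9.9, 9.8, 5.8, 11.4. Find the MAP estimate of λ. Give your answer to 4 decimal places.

λ̂_MAP = 0.1988

The Exponential(rate=λ) likelihood is ∝ λ^n e^(−λΣtᵢ). Here n = 7 and Σtᵢ = 10.4 + 6.9 + 4.2 + 9.9 + 9.8 + 5.8 + 11.4 = 58.4.
Posterior ∝ λ^6e^(−7λ) · λ^7e^(−58.4λ) = λ^13e^(−65.4λ), i.e. Gamma(14, 65.4).
Mode = (a−1)/b = 13/65.4 ≈ 0.1988.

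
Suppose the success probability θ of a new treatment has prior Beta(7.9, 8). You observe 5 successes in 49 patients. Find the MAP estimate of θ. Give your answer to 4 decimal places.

Prior: Beta(7.9, 8).
Data: 5 successes in 49 trials. The binomial likelihood contributes θ^5(1−θ)^44, so the posterior is Beta(7.9+5, 8+44) = Beta(12.9, 52).
For Beta(a, b) with a, b > 1 the mode is (a−1)/(a+b−2) = 11.9/62.9 ≈ 0.1892.

θ̂_MAP = 0.1892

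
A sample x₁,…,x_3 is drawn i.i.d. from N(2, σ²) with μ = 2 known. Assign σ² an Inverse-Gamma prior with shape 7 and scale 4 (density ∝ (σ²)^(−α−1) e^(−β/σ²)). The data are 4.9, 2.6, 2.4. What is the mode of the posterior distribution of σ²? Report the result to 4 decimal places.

σ̂²_MAP = 0.8911

Sum of squared deviations about the known mean: SS = (4.9−2)² + (2.6−2)² + (2.4−2)² = 8.93.
The Normal likelihood contributes (σ²)^(−n/2) exp(−SS/(2σ²)), so the posterior is Inverse-Gamma(α + n/2, β + SS/2) = Inverse-Gamma(8.5, 8.465).
The mode of Inverse-Gamma(a, b) is b/(a+1) = 8.465/9.5 ≈ 0.8911.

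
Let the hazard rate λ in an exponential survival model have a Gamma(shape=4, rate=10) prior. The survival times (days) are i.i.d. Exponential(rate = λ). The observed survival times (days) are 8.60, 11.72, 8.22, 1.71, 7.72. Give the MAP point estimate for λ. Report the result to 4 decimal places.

λ̂_MAP = 0.1668

The Exponential(rate=λ) likelihood is ∝ λ^n e^(−λΣtᵢ). Here n = 5 and Σtᵢ = 8.60 + 11.72 + 8.22 + 1.71 + 7.72 = 37.97.
Posterior ∝ λ^3e^(−10λ) · λ^5e^(−37.97λ) = λ^8e^(−47.97λ), i.e. Gamma(9, 47.97).
Mode = (a−1)/b = 8/47.97 ≈ 0.1668.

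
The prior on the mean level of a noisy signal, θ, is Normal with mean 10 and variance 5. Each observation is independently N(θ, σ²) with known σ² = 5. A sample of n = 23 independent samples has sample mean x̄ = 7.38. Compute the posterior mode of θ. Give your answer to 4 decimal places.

θ̂_MAP = 7.4892

n = 23, x̄ = 7.38.
For a Normal prior and Normal likelihood with known variance, the posterior is Normal; its mode equals its mean, the precision-weighted average.
Prior precision 1/σ₀² = 1/5 = 0.2; data precision n/σ² = 23/5 = 4.6.
θ̂ = (0.2·10 + 4.6·7.38) / (0.2 + 4.6) = 35.948/4.8 = 8987/1200 ≈ 7.4892.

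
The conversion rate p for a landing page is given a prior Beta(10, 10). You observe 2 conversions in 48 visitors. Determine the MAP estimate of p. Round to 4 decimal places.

p̂_MAP = 0.1667

Prior: Beta(10, 10).
Data: 2 successes in 48 trials. The binomial likelihood contributes p^2(1−p)^46, so the posterior is Beta(10+2, 10+46) = Beta(12, 56).
For Beta(a, b) with a, b > 1 the mode is (a−1)/(a+b−2) = 11/66 ≈ 0.1667.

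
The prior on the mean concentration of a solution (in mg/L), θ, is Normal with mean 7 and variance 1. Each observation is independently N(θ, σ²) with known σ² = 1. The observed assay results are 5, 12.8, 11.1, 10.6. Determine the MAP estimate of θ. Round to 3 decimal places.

θ̂_MAP = 9.300

n = 4; x̄ = (5 + 12.8 + 11.1 + 10.6)/4 = 39.5/4 = 9.875.
For a Normal prior and Normal likelihood with known variance, the posterior is Normal; its mode equals its mean, the precision-weighted average.
Prior precision 1/σ₀² = 1/1 = 1; data precision n/σ² = 4/1 = 4.
θ̂ = (1·7 + 4·9.875) / (1 + 4) = 46.5/5 = 9.300.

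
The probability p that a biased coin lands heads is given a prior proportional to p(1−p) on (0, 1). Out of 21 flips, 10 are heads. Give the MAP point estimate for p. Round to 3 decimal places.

p̂_MAP = 0.478

The prior density ∝ p(1−p)^1 is the kernel of Beta(2, 2).
Data: 10 successes in 21 trials. The binomial likelihood contributes p^10(1−p)^11, so the posterior is Beta(2+10, 2+11) = Beta(12, 13).
For Beta(a, b) with a, b > 1 the mode is (a−1)/(a+b−2) = 11/23 ≈ 0.478.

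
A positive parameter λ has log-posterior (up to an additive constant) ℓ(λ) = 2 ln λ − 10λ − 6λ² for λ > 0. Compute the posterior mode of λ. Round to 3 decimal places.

λ̂_MAP = 0.167

ℓ'(λ) = 2/λ − 10 − 12λ. Setting this to zero and multiplying by λ: 12λ² + 10λ − 2 = 0.
λ = (−10 + √(10² + 4·12·2)) / (2·12) = (−10 + √196) / 24 = (−10 + 14)/24 = 1/6.
ℓ''(λ) = −2/λ² − 12 < 0, confirming a maximum.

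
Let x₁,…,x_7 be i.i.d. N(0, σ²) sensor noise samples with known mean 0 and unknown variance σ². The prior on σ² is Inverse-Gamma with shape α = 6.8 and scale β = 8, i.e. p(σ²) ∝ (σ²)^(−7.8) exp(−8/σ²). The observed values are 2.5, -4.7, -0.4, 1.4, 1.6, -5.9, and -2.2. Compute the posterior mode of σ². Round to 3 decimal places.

Sum of squared deviations about the known mean: SS = (2.5−0)² + (-4.7−0)² + (-0.4−0)² + (1.4−0)² + (1.6−0)² + (-5.9−0)² + (-2.2−0)² = 72.67.
The Normal likelihood contributes (σ²)^(−n/2) exp(−SS/(2σ²)), so the posterior is Inverse-Gamma(α + n/2, β + SS/2) = Inverse-Gamma(10.3, 44.335).
The mode of Inverse-Gamma(a, b) is b/(a+1) = 44.335/11.3 ≈ 3.923.

σ̂²_MAP = 3.923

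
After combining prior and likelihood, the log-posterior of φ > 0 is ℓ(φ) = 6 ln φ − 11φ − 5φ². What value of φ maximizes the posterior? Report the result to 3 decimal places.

φ̂_MAP = 0.400

ℓ'(φ) = 6/φ − 11 − 10φ. Setting this to zero and multiplying by φ: 10φ² + 11φ − 6 = 0.
φ = (−11 + √(11² + 4·10·6)) / (2·10) = (−11 + √361) / 20 = (−11 + 19)/20 = 2/5.
ℓ''(φ) = −6/φ² − 10 < 0, confirming a maximum.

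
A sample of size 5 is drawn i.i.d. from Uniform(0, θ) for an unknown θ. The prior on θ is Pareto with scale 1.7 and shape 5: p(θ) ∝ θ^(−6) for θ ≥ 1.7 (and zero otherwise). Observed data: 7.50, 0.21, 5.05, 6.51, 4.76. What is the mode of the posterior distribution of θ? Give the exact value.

The Uniform(0, θ) likelihood is θ^(−n) for θ ≥ max(xᵢ), zero otherwise. Here max(xᵢ) = 7.50.
Posterior ∝ θ^(−6) · θ^(−5) = θ^(−11) on θ ≥ max(1.7, 7.50) = 7.50.
This density is strictly decreasing in θ, so the posterior mode lies at the lower boundary of the support.

θ̂_MAP = 7.50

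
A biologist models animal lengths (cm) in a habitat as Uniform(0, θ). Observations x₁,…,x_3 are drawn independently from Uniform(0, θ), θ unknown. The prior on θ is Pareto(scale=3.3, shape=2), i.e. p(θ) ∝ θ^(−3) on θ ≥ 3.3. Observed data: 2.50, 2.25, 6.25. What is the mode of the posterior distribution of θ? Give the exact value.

θ̂_MAP = 6.25

The Uniform(0, θ) likelihood is θ^(−n) for θ ≥ max(xᵢ), zero otherwise. Here max(xᵢ) = 6.25.
Posterior ∝ θ^(−3) · θ^(−3) = θ^(−6) on θ ≥ max(3.3, 6.25) = 6.25.
This density is strictly decreasing in θ, so the posterior mode lies at the lower boundary of the support.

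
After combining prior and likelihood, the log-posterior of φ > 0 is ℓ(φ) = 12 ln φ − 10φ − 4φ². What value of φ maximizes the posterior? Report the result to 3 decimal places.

ℓ'(φ) = 12/φ − 10 − 8φ. Setting this to zero and multiplying by φ: 8φ² + 10φ − 12 = 0.
φ = (−10 + √(10² + 4·8·12)) / (2·8) = (−10 + √484) / 16 = (−10 + 22)/16 = 3/4.
ℓ''(φ) = −12/φ² − 8 < 0, confirming a maximum.

φ̂_MAP = 0.750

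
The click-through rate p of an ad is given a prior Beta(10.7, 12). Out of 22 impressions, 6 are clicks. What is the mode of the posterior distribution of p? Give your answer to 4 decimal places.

Prior: Beta(10.7, 12).
Data: 6 successes in 22 trials. The binomial likelihood contributes p^6(1−p)^16, so the posterior is Beta(10.7+6, 12+16) = Beta(16.7, 28).
For Beta(a, b) with a, b > 1 the mode is (a−1)/(a+b−2) = 15.7/42.7 ≈ 0.3677.

p̂_MAP = 0.3677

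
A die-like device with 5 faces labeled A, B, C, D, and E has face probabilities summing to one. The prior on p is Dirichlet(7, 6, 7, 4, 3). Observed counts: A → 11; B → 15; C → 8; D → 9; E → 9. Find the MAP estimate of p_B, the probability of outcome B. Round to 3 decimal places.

MAP estimate of p_B = 0.270

The posterior is Dirichlet(αᵢ + nᵢ) = Dirichlet(18, 21, 15, 13, 12).
For a Dirichlet(a₁,…,a_K) with all aᵢ > 1, the mode has j-th component (aⱼ − 1)/(Σaᵢ − K).
Here Σaᵢ = 79 and K = 5, so p_B = (21 − 1)/(79 − 5) = 20/74 ≈ 0.270.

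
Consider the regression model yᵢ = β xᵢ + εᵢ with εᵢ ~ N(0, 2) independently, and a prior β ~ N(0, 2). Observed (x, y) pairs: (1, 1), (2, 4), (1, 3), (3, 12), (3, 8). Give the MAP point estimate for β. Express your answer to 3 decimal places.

β̂_MAP = 2.880

log p(β | y) = −Σ(yᵢ − βxᵢ)²/(2·2) − β²/(2·2) + const.
Setting the derivative to zero: Σxᵢ(yᵢ − βxᵢ)/2 − β/2 = 0, so β = Σxᵢyᵢ / (Σxᵢ² + σ²/τ²).
Σxᵢyᵢ = 1·1 + 2·4 + 1·3 + 3·12 + 3·8 = 72; Σxᵢ² = 24; σ²/τ² = 1.
β̂_MAP = 72 / (24 + 1) = 72/25 ≈ 2.880.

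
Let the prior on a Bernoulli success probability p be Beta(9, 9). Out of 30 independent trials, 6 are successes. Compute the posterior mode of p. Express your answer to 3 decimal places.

p̂_MAP = 0.304

Prior: Beta(9, 9).
Data: 6 successes in 30 trials. The binomial likelihood contributes p^6(1−p)^24, so the posterior is Beta(9+6, 9+24) = Beta(15, 33).
For Beta(a, b) with a, b > 1 the mode is (a−1)/(a+b−2) = 14/46 ≈ 0.304.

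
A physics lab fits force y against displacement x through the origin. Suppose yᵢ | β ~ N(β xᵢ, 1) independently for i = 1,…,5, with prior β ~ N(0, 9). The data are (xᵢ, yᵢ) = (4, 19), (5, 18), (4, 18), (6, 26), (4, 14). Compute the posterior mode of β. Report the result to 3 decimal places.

log p(β | y) = −Σ(yᵢ − βxᵢ)²/(2·1) − β²/(2·9) + const.
Setting the derivative to zero: Σxᵢ(yᵢ − βxᵢ)/1 − β/9 = 0, so β = Σxᵢyᵢ / (Σxᵢ² + σ²/τ²).
Σxᵢyᵢ = 4·19 + 5·18 + 4·18 + 6·26 + 4·14 = 450; Σxᵢ² = 109; σ²/τ² = 1/9.
β̂_MAP = 450 / (109 + 1/9) = 450/(982/9) = 2025/491 ≈ 4.124.

β̂_MAP = 4.124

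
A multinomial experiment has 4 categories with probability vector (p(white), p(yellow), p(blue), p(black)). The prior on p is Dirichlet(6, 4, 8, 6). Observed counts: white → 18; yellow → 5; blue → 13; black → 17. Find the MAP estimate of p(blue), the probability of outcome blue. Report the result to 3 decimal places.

The posterior is Dirichlet(αᵢ + nᵢ) = Dirichlet(24, 9, 21, 23).
For a Dirichlet(a₁,…,a_K) with all aᵢ > 1, the mode has j-th component (aⱼ − 1)/(Σaᵢ − K).
Here Σaᵢ = 77 and K = 4, so p(blue) = (21 − 1)/(77 − 4) = 20/73 ≈ 0.274.

MAP estimate of p(blue) = 0.274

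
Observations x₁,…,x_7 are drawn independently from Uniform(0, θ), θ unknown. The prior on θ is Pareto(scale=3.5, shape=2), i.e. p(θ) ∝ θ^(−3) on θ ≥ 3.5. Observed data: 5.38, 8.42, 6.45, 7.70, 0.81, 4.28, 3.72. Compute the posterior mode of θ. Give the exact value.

The Uniform(0, θ) likelihood is θ^(−n) for θ ≥ max(xᵢ), zero otherwise. Here max(xᵢ) = 8.42.
Posterior ∝ θ^(−3) · θ^(−7) = θ^(−10) on θ ≥ max(3.5, 8.42) = 8.42.
This density is strictly decreasing in θ, so the posterior mode lies at the lower boundary of the support.

θ̂_MAP = 8.42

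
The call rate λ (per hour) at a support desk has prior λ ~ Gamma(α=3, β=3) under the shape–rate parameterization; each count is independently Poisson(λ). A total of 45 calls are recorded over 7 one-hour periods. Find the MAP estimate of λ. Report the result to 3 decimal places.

Σxᵢ = 45, n = 7.
Posterior ∝ λ^2e^(−3λ) · λ^45e^(−7λ) = λ^47e^(−10λ), i.e. Gamma(shape=48, rate=10).
The mode of a Gamma(a, b) with a ≥ 1 (shape–rate) is (a−1)/b = 47/10 ≈ 4.700.

λ̂_MAP = 4.700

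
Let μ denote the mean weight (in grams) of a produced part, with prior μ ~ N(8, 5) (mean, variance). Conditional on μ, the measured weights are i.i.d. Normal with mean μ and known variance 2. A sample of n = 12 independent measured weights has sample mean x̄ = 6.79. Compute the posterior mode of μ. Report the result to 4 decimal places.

n = 12, x̄ = 6.79.
For a Normal prior and Normal likelihood with known variance, the posterior is Normal; its mode equals its mean, the precision-weighted average.
Prior precision 1/σ₀² = 1/5 = 0.2; data precision n/σ² = 12/2 = 6.
μ̂ = (0.2·8 + 6·6.79) / (0.2 + 6) = 42.34/6.2 = 2117/310 ≈ 6.8290.

μ̂_MAP = 6.8290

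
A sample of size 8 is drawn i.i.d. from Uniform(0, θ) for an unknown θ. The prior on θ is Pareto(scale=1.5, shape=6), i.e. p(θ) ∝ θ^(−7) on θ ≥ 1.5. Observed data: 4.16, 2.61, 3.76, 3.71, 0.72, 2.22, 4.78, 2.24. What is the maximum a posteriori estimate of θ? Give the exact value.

The Uniform(0, θ) likelihood is θ^(−n) for θ ≥ max(xᵢ), zero otherwise. Here max(xᵢ) = 4.78.
Posterior ∝ θ^(−7) · θ^(−8) = θ^(−15) on θ ≥ max(1.5, 4.78) = 4.78.
This density is strictly decreasing in θ, so the posterior mode lies at the lower boundary of the support.

θ̂_MAP = 4.78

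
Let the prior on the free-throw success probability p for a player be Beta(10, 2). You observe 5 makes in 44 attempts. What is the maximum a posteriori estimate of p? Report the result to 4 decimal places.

p̂_MAP = 0.2593

Prior: Beta(10, 2).
Data: 5 successes in 44 trials. The binomial likelihood contributes p^5(1−p)^39, so the posterior is Beta(10+5, 2+39) = Beta(15, 41).
For Beta(a, b) with a, b > 1 the mode is (a−1)/(a+b−2) = 14/54 ≈ 0.2593.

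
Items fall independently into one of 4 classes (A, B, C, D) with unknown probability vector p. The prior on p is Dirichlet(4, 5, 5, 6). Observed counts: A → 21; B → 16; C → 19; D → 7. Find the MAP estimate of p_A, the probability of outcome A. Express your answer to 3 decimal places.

MAP estimate of p_A = 0.304

The posterior is Dirichlet(αᵢ + nᵢ) = Dirichlet(25, 21, 24, 13).
For a Dirichlet(a₁,…,a_K) with all aᵢ > 1, the mode has j-th component (aⱼ − 1)/(Σaᵢ − K).
Here Σaᵢ = 83 and K = 4, so p_A = (25 − 1)/(83 − 4) = 24/79 ≈ 0.304.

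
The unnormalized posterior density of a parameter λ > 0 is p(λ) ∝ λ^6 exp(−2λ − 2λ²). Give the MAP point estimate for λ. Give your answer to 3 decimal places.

ℓ'(λ) = 6/λ − 2 − 4λ. Setting this to zero and multiplying by λ: 4λ² + 2λ − 6 = 0.
λ = (−2 + √(2² + 4·4·6)) / (2·4) = (−2 + √100) / 8 = (−2 + 10)/8 = 1.
ℓ''(λ) = −6/λ² − 4 < 0, confirming a maximum.

λ̂_MAP = 1.000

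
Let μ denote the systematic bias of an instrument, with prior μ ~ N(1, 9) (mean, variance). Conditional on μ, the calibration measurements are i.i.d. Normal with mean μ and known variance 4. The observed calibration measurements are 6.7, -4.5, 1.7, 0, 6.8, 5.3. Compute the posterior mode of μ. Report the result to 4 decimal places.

μ̂_MAP = 2.5517

n = 6; x̄ = (6.7 + (-4.5) + 1.7 + 0 + 6.8 + 5.3)/6 = 16/6 = 8/3 ≈ 2.6667.
For a Normal prior and Normal likelihood with known variance, the posterior is Normal; its mode equals its mean, the precision-weighted average.
Prior precision 1/σ₀² = 1/9; data precision n/σ² = 6/4 = 1.5.
μ̂ = ((1/9)·1 + 1.5·(8/3)) / (1/9 + 1.5) = (37/9)/(29/18) = 74/29 ≈ 2.5517.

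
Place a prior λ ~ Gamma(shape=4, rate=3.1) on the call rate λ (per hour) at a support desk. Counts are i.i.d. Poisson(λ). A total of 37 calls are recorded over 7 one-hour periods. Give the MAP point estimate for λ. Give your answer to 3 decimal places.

λ̂_MAP = 3.960

Σxᵢ = 37, n = 7.
Posterior ∝ λ^3e^(−3.1λ) · λ^37e^(−7λ) = λ^40e^(−10.1λ), i.e. Gamma(shape=41, rate=10.1).
The mode of a Gamma(a, b) with a ≥ 1 (shape–rate) is (a−1)/b = 40/10.1 ≈ 3.960.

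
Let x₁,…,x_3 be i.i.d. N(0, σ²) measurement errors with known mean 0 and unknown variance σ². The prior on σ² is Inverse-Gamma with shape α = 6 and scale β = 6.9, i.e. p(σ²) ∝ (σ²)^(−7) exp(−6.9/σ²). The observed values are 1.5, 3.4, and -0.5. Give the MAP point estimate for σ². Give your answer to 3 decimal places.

Sum of squared deviations about the known mean: SS = (1.5−0)² + (3.4−0)² + (-0.5−0)² = 14.06.
The Normal likelihood contributes (σ²)^(−n/2) exp(−SS/(2σ²)), so the posterior is Inverse-Gamma(α + n/2, β + SS/2) = Inverse-Gamma(7.5, 13.93).
The mode of Inverse-Gamma(a, b) is b/(a+1) = 13.93/8.5 ≈ 1.639.

σ̂²_MAP = 1.639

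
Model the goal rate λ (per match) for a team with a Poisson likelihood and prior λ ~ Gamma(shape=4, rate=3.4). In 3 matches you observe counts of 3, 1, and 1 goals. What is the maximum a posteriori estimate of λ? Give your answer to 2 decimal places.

Σxᵢ = 3+1+1 = 5, with n = 3.
Posterior ∝ λ^3e^(−3.4λ) · λ^5e^(−3λ) = λ^8e^(−6.4λ), i.e. Gamma(shape=9, rate=6.4).
The mode of a Gamma(a, b) with a ≥ 1 (shape–rate) is (a−1)/b = 8/6.4 ≈ 1.25.

λ̂_MAP = 1.25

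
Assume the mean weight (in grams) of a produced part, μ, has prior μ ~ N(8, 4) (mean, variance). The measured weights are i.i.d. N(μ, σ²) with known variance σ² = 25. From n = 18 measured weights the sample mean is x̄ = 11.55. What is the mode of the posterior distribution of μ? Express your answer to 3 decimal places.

n = 18, x̄ = 11.55.
For a Normal prior and Normal likelihood with known variance, the posterior is Normal; its mode equals its mean, the precision-weighted average.
Prior precision 1/σ₀² = 1/4 = 0.25; data precision n/σ² = 18/25 = 0.72.
μ̂ = (0.25·8 + 0.72·11.55) / (0.25 + 0.72) = 10.316/0.97 = 5158/485 ≈ 10.635.

μ̂_MAP = 10.635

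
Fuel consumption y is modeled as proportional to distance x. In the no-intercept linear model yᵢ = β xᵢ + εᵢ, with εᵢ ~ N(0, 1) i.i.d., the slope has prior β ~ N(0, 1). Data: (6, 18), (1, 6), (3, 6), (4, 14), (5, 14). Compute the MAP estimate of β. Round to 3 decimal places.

log p(β | y) = −Σ(yᵢ − βxᵢ)²/(2·1) − β²/(2·1) + const.
Setting the derivative to zero: Σxᵢ(yᵢ − βxᵢ)/1 − β/1 = 0, so β = Σxᵢyᵢ / (Σxᵢ² + σ²/τ²).
Σxᵢyᵢ = 6·18 + 1·6 + 3·6 + 4·14 + 5·14 = 258; Σxᵢ² = 87; σ²/τ² = 1.
β̂_MAP = 258 / (87 + 1) = 258/88 ≈ 2.932.

β̂_MAP = 2.932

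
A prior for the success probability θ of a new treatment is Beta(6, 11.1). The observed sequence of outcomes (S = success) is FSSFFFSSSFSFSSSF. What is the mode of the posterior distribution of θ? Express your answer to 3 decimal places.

Prior: Beta(6, 11.1).
Data: 9 successes in 16 trials (from the sequence). The binomial likelihood contributes θ^9(1−θ)^7, so the posterior is Beta(6+9, 11.1+7) = Beta(15, 18.1).
For Beta(a, b) with a, b > 1 the mode is (a−1)/(a+b−2) = 14/31.1 ≈ 0.450.

θ̂_MAP = 0.450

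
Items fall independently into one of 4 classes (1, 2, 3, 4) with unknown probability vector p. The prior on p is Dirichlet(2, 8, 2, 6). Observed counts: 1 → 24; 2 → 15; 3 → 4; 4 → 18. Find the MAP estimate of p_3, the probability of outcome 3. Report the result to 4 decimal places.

MAP estimate: 0.0667

The posterior is Dirichlet(αᵢ + nᵢ) = Dirichlet(26, 23, 6, 24).
For a Dirichlet(a₁,…,a_K) with all aᵢ > 1, the mode has j-th component (aⱼ − 1)/(Σaᵢ − K).
Here Σaᵢ = 79 and K = 4, so p_3 = (6 − 1)/(79 − 4) = 5/75 ≈ 0.0667.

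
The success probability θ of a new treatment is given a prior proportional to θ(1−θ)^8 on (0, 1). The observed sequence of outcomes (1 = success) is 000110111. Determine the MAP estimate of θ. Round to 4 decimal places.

The prior density ∝ θ(1−θ)^8 is the kernel of Beta(2, 9).
Data: 5 successes in 9 trials (from the sequence). The binomial likelihood contributes θ^5(1−θ)^4, so the posterior is Beta(2+5, 9+4) = Beta(7, 13).
For Beta(a, b) with a, b > 1 the mode is (a−1)/(a+b−2) = 6/18 ≈ 0.3333.

θ̂_MAP = 0.3333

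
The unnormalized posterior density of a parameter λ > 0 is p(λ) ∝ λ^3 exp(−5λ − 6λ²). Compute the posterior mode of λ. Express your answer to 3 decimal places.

ℓ'(λ) = 3/λ − 5 − 12λ. Setting this to zero and multiplying by λ: 12λ² + 5λ − 3 = 0.
λ = (−5 + √(5² + 4·12·3)) / (2·12) = (−5 + √169) / 24 = (−5 + 13)/24 = 1/3.
ℓ''(λ) = −3/λ² − 12 < 0, confirming a maximum.

λ̂_MAP = 0.333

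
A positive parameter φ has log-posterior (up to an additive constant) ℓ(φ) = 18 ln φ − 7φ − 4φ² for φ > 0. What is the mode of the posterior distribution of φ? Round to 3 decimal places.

ℓ'(φ) = 18/φ − 7 − 8φ. Setting this to zero and multiplying by φ: 8φ² + 7φ − 18 = 0.
φ = (−7 + √(7² + 4·8·18)) / (2·8) = (−7 + √625) / 16 = (−7 + 25)/16 = 9/8.
ℓ''(φ) = −18/φ² − 8 < 0, confirming a maximum.

φ̂_MAP = 1.125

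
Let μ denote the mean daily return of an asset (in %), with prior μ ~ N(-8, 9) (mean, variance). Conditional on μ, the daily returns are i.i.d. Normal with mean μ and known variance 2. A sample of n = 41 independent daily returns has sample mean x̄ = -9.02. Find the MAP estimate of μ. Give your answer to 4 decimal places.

μ̂_MAP = -9.0145

n = 41, x̄ = -9.02.
For a Normal prior and Normal likelihood with known variance, the posterior is Normal; its mode equals its mean, the precision-weighted average.
Prior precision 1/σ₀² = 1/9; data precision n/σ² = 41/2 = 20.5.
μ̂ = ((1/9)·(-8) + 20.5·(-9.02)) / (1/9 + 20.5) = (-167219/900)/(371/18) = -167219/18550 ≈ -9.0145.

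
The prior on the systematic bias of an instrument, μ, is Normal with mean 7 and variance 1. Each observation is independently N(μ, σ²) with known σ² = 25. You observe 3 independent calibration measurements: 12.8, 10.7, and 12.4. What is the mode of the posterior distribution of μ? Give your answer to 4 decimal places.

n = 3; x̄ = (12.8 + 10.7 + 12.4)/3 = 35.9/3 = 359/30 ≈ 11.9667.
For a Normal prior and Normal likelihood with known variance, the posterior is Normal; its mode equals its mean, the precision-weighted average.
Prior precision 1/σ₀² = 1/1 = 1; data precision n/σ² = 3/25 = 0.12.
μ̂ = (1·7 + 0.12·(359/30)) / (1 + 0.12) = 8.436/1.12 = 2109/280 ≈ 7.5321.

μ̂_MAP = 7.5321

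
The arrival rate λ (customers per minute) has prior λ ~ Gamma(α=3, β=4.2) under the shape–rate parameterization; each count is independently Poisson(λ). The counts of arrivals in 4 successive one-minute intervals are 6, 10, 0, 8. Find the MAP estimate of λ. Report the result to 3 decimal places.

λ̂_MAP = 3.171

Σxᵢ = 6+10+0+8 = 24, with n = 4.
Posterior ∝ λ^2e^(−4.2λ) · λ^24e^(−4λ) = λ^26e^(−8.2λ), i.e. Gamma(shape=27, rate=8.2).
The mode of a Gamma(a, b) with a ≥ 1 (shape–rate) is (a−1)/b = 26/8.2 ≈ 3.171.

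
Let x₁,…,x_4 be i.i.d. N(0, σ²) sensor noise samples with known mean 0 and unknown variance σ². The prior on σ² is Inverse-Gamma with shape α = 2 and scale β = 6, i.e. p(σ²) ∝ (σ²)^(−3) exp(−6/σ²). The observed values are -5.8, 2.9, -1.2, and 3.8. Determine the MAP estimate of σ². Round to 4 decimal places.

Sum of squared deviations about the known mean: SS = (-5.8−0)² + (2.9−0)² + (-1.2−0)² + (3.8−0)² = 57.93.
The Normal likelihood contributes (σ²)^(−n/2) exp(−SS/(2σ²)), so the posterior is Inverse-Gamma(α + n/2, β + SS/2) = Inverse-Gamma(4, 34.965).
The mode of Inverse-Gamma(a, b) is b/(a+1) = 34.965/5 ≈ 6.9930.

σ̂²_MAP = 6.9930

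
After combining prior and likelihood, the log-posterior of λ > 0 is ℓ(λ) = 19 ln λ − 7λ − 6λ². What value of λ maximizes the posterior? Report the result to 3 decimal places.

λ̂_MAP = 1.000

ℓ'(λ) = 19/λ − 7 − 12λ. Setting this to zero and multiplying by λ: 12λ² + 7λ − 19 = 0.
λ = (−7 + √(7² + 4·12·19)) / (2·12) = (−7 + √961) / 24 = (−7 + 31)/24 = 1.
ℓ''(λ) = −19/λ² − 12 < 0, confirming a maximum.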